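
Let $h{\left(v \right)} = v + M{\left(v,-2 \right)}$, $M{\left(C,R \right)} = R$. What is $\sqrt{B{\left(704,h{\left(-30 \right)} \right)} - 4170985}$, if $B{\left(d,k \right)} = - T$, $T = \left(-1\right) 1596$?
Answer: $i \sqrt{4169389} \approx 2041.9 i$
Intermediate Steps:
$h{\left(v \right)} = -2 + v$ ($h{\left(v \right)} = v - 2 = -2 + v$)
$T = -1596$
$B{\left(d,k \right)} = 1596$ ($B{\left(d,k \right)} = \left(-1\right) \left(-1596\right) = 1596$)
$\sqrt{B{\left(704,h{\left(-30 \right)} \right)} - 4170985} = \sqrt{1596 - 4170985} = \sqrt{-4169389} = i \sqrt{4169389}$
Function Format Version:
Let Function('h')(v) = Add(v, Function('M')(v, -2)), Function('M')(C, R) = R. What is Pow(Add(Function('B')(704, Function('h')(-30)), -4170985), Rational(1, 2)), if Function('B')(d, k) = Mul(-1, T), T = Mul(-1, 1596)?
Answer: Mul(I, Pow(4169389, Rational(1, 2))) ≈ Mul(2041.9, I)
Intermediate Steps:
Function('h')(v) = Add(-2, v) (Function('h')(v) = Add(v, -2) = Add(-2, v))
T = -1596
Function('B')(d, k) = 1596 (Function('B')(d, k) = Mul(-1, -1596) = 1596)
Pow(Add(Function('B')(704, Function('h')(-30)), -4170985), Rational(1, 2)) = Pow(Add(1596, -4170985), Rational(1, 2)) = Pow(-4169389, Rational(1, 2)) = Mul(I, Pow(4169389, Rational(1, 2)))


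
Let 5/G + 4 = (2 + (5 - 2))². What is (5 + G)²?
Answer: 12100/441 ≈ 27.438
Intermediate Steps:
G = 5/21 (G = 5/(-4 + (2 + (5 - 2))²) = 5/(-4 + (2 + 3)²) = 5/(-4 + 5²) = 5/(-4 + 25) = 5/21 ≈ 0.23810)
(5 + G)² = (5 + 5/21)² = (110/21)² = 12100/441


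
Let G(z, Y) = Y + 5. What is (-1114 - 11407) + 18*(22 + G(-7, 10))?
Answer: -11855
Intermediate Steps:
G(z, Y) = 5 + Y
(-1114 - 11407) + 18*(22 + G(-7, 10)) = (-1114 - 11407) + 18*(22 + (5 + 10)) = -12521 + 18*(22 + 15) = -12521 + 18*37 = -12521 + 666 = -11855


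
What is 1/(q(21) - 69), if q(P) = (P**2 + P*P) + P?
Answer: 1/834 ≈ 0.0011990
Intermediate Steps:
q(P) = P + 2*P**2 (q(P) = (P**2 + P**2) + P = 2*P**2 + P = P + 2*P**2)
1/(q(21) - 69) = 1/(21*(1 + 2*21) - 69) = 1/(21*(1 + 42) - 69) = 1/(21*43 - 69) = 1/(903 - 69) = 1/834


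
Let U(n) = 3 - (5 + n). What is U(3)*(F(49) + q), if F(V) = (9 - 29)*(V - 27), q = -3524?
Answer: 19820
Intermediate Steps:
F(V) = 540 - 20*V (F(V) = -20*(-27 + V) = 540 - 20*V)
U(n) = -2 - n (U(n) = 3 + (-5 - n) = -2 - n)
U(3)*(F(49) + q) = (-2 - 1*3)*((540 - 20*49) - 3524) = (-2 - 3)*((540 - 980) - 3524) = -5*(-440 - 3524) = -5*(-3964) = 19820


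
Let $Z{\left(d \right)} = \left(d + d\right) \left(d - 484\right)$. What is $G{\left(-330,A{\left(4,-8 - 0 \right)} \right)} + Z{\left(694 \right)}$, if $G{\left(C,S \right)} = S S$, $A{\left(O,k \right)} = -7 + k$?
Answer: $291705$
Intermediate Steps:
$G{\left(C,S \right)} = S^{2}$
$Z{\left(d \right)} = 2 d \left(-484 + d\right)$
$G{\left(-330,A{\left(4,-8 - 0 \right)} \right)} + Z{\left(694 \right)} = \left(-7 - 8\right)^{2} + 2 \cdot 694 \left(-484 + 694\right) = \left(-7 + \left(-8 + 0\right)\right)^{2} + 2 \cdot 694 \cdot 210 = \left(-7 - 8\right)^{2} + 291480 = \left(-15\right)^{2} + 291480 = 225 + 291480 = 291705$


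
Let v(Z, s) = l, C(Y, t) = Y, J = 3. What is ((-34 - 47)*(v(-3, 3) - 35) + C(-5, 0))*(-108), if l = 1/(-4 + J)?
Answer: -314388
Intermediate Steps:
l = -1 (l = 1/(-4 + 3) = 1/(-1) = -1)
v(Z, s) = -1
((-34 - 47)*(v(-3, 3) - 35) + C(-5, 0))*(-108) = ((-34 - 47)*(-1 - 35) - 5)*(-108) = (-81*(-36) - 5)*(-108) = (2916 - 5)*(-108) = 2911*(-108) = -314388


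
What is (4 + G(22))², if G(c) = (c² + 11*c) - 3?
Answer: 528529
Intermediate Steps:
G(c) = -3 + c² + 11*c
(4 + G(22))² = (4 + (-3 + 22² + 11*22))² = (4 + (-3 + 484 + 242))² = (4 + 723)² = 727² = 528529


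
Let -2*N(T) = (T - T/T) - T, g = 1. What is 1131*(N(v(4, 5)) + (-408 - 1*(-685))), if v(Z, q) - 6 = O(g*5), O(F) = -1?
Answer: 627705/2 ≈ 3.1385e+5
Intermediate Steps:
v(Z, q) = 5 (v(Z, q) = 6 - 1 = 5)
N(T) = ½ (N(T) = -((T - T/T) - T)/2 = -((T - 1*1) - T)/2 = -((T - 1) - T)/2 = -((-1 + T) - T)/2 = -½*(-1) = ½)
1131*(N(v(4, 5)) + (-408 - 1*(-685))) = 1131*(½ + (-408 - 1*(-685))) = 1131*(½ + (-408 + 685)) = 1131*(½ + 277) = 1131*(555/2) = 627705/2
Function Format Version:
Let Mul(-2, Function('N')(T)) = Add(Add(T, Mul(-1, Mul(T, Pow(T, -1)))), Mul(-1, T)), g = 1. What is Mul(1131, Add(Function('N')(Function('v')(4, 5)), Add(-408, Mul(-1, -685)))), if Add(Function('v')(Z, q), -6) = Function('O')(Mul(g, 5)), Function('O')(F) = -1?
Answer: Rational(627705, 2) ≈ 3.1385e+5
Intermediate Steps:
Function('v')(Z, q) = 5 (Function('v')(Z, q) = Add(6, -1) = 5)
Function('N')(T) = Rational(1, 2) (Function('N')(T) = Mul(Rational(-1, 2), Add(Add(T, Mul(-1, Mul(T, Pow(T, -1)))), Mul(-1, T))) = Mul(Rational(-1, 2), Add(Add(T, Mul(-1, 1)), Mul(-1, T))) = Mul(Rational(-1, 2), Add(Add(T, -1), Mul(-1, T))) = Mul(Rational(-1, 2), Add(Add(-1, T), Mul(-1, T))) = Mul(Rational(-1, 2), -1) = Rational(1, 2))
Mul(1131, Add(Function('N')(Function('v')(4, 5)), Add(-408, Mul(-1, -685)))) = Mul(1131, Add(Rational(1, 2), Add(-408, Mul(-1, -685)))) = Mul(1131, Add(Rational(1, 2), Add(-408, 685))) = Mul(1131, Add(Rational(1, 2), 277)) = Mul(1131, Rational(555, 2)) = Rational(627705, 2)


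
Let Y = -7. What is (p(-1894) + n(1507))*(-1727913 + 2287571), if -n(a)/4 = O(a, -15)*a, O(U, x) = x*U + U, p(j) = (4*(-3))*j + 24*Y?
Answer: 71189227394032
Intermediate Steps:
p(j) = -168 - 12*j (p(j) = (4*(-3))*j + 24*(-7) = -12*j - 168 = -168 - 12*j)
O(U, x) = U + U*x (O(U, x) = U*x + U = U + U*x)
n(a) = 56*a**2 (n(a) = -4*a*(1 - 15)*a = -4*a*(-14)*a = -4*(-14*a)*a = -(-56)*a**2 = 56*a**2)
(p(-1894) + n(1507))*(-1727913 + 2287571) = ((-168 - 12*(-1894)) + 56*1507**2)*(-1727913 + 2287571) = ((-168 + 22728) + 56*2271049)*559658 = (22560 + 127178744)*559658 = 127201304*559658 = 71189227394032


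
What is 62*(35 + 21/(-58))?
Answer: 62279/29 ≈ 2147.6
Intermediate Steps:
62*(35 + 21/(-58)) = 62*(35 + 21*(-1/58)) = 62*(35 - 21/58) = 62*(2009/58) = 62279/29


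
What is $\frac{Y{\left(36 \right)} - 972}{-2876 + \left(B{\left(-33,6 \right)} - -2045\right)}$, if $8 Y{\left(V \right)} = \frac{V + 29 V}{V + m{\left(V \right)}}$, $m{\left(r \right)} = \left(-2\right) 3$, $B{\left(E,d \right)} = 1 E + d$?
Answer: $\frac{645}{572} \approx 1.1276$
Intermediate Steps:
$B{\left(E,d \right)} = E + d$
$m{\left(r \right)} = -6$
$Y{\left(V \right)} = \frac{15 V}{4 \left(-6 + V\right)}$ ($Y{\left(V \right)} = \frac{\left(V + 29 V\right) \frac{1}{V - 6}}{8} = \frac{30 V \frac{1}{-6 + V}}{8} = \frac{15 V}{4 \left(-6 + V\right)}$)
$\frac{Y{\left(36 \right)} - 972}{-2876 + \left(B{\left(-33,6 \right)} - -2045\right)} = \frac{\frac{15}{4} \cdot 36 \frac{1}{-6 + 36} - 972}{-2876 + \left(\left(-33 + 6\right) - -2045\right)} = \frac{\frac{15}{4} \cdot 36 \cdot \frac{1}{30} - 972}{-2876 + \left(-27 + 2045\right)} = \frac{\frac{15}{4} \cdot 36 \cdot \frac{1}{30} - 972}{-2876 + 2018} = \frac{\frac{9}{2} - 972}{-858} = \left(- \frac{1935}{2}\right) \left(- \frac{1}{858}\right) = \frac{645}{572}$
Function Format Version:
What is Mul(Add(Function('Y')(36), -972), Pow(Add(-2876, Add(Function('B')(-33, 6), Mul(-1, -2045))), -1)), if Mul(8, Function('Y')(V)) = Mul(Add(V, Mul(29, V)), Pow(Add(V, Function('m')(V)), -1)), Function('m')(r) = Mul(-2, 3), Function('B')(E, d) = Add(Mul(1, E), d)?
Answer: Rational(645, 572) ≈ 1.1276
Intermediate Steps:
Function('B')(E, d) = Add(E, d)
Function('m')(r) = -6
Function('Y')(V) = Mul(Rational(15, 4), V, Pow(Add(-6, V), -1)) (Function('Y')(V) = Mul(Rational(1, 8), Mul(Add(V, Mul(29, V)), Pow(Add(V, -6), -1))) = Mul(Rational(1, 8), Mul(Mul(30, V), Pow(Add(-6, V), -1))) = Mul(Rational(1, 8), Mul(30, V, Pow(Add(-6, V), -1))) = Mul(Rational(15, 4), V, Pow(Add(-6, V), -1)))
Mul(Add(Function('Y')(36), -972), Pow(Add(-2876, Add(Function('B')(-33, 6), Mul(-1, -2045))), -1)) = Mul(Add(Mul(Rational(15, 4), 36, Pow(Add(-6, 36), -1)), -972), Pow(Add(-2876, Add(Add(-33, 6), Mul(-1, -2045))), -1)) = Mul(Add(Mul(Rational(15, 4), 36, Pow(30, -1)), -972), Pow(Add(-2876, Add(-27, 2045)), -1)) = Mul(Add(Mul(Rational(15, 4), 36, Rational(1, 30)), -972), Pow(Add(-2876, 2018), -1)) = Mul(Add(Rational(9, 2), -972), Pow(-858, -1)) = Mul(Rational(-1935, 2), Rational(-1, 858)) = Rational(645, 572)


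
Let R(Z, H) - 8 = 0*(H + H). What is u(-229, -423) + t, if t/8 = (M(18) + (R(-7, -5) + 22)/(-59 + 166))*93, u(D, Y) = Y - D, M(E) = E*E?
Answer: 25794554/107 ≈ 2.4107e+5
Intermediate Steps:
R(Z, H) = 8 (R(Z, H) = 8 + 0*(H + H) = 8 + 0*(2*H) = 8 + 0 = 8)
M(E) = E²
t = 25815312/107 (t = 8*((18² + (8 + 22)/(-59 + 166))*93) = 8*((324 + 30/107)*93) = 8*((34698/107)*93) = 8*(3226914/107) = 25815312/107 ≈ 2.4126e+5)
u(-229, -423) + t = (-423 - 1*(-229)) + 25815312/107 = (-423 + 229) + 25815312/107 = -194 + 25815312/107 = 25794554/107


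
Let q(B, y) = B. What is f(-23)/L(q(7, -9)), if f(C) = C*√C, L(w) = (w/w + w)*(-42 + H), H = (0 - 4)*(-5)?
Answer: 23*I*√23/176 ≈ 0.62673*I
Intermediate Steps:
H = 20 (H = -4*(-5) = 20)
L(w) = -22 - 22*w (L(w) = (w/w + w)*(-42 + 20) = (1 + w)*(-22) = -22 - 22*w)
f(C) = C^(3/2)
f(-23)/L(q(7, -9)) = (-23)^(3/2)/(-22 - 22*7) = (-23*I*√23)/(-22 - 154) = -23*I*√23/(-176) = -23*I*√23*(-1/176) = 23*I*√23/176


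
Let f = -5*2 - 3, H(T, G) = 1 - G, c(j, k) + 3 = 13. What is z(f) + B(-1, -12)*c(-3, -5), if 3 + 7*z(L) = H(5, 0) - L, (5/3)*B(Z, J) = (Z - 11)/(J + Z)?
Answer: 647/91 ≈ 7.1099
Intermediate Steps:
c(j, k) = 10 (c(j, k) = -3 + 13 = 10)
B(Z, J) = 3*(-11 + Z)/(5*(J + Z)) (B(Z, J) = 3*((Z - 11)/(J + Z))/5 = 3*((-11 + Z)/(J + Z))/5 = 3*(-11 + Z)/(5*(J + Z)))
f = -13 (f = -10 - 3 = -13)
z(L) = -2/7 - L/7 (z(L) = -3/7 + ((1 - 1*0) - L)/7 = -3/7 + ((1 + 0) - L)/7 = -3/7 + (1 - L)/7 = -3/7 + (⅐ - L/7) = -2/7 - L/7)
z(f) + B(-1, -12)*c(-3, -5) = (-2/7 - ⅐*(-13)) + (3*(-11 - 1)/(5*(-12 - 1)))*10 = (-2/7 + 13/7) + ((⅗)*(-12)/(-13))*10 = 11/7 + ((⅗)*(-1/13)*(-12))*10 = 11/7 + (36/65)*10 = 11/7 + 72/13 = 647/91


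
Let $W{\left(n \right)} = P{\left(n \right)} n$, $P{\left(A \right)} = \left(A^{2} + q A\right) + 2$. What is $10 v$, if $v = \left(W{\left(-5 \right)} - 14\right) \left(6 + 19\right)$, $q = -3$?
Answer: $-56000$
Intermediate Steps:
$P{\left(A \right)} = 2 + A^{2} - 3 A$ ($P{\left(A \right)} = \left(A^{2} - 3 A\right) + 2 = 2 + A^{2} - 3 A$)
$W{\left(n \right)} = n \left(2 + n^{2} - 3 n\right)$ ($W{\left(n \right)} = \left(2 + n^{2} - 3 n\right) n = n \left(2 + n^{2} - 3 n\right)$)
$v = -5600$ ($v = \left(- 5 \left(2 + \left(-5\right)^{2} - -15\right) - 14\right) \left(6 + 19\right) = \left(- 5 \left(2 + 25 + 15\right) - 14\right) 25 = \left(\left(-5\right) 42 - 14\right) 25 = \left(-210 - 14\right) 25 = \left(-224\right) 25 = -5600$)
$10 v = 10 \left(-5600\right) = -56000$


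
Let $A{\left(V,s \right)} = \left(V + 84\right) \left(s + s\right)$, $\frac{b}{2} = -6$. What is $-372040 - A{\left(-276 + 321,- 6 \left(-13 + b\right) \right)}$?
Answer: $-410740$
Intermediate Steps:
$b = -12$ ($b = 2 \left(-6\right) = -12$)
$A{\left(V,s \right)} = 2 s \left(84 + V\right)$ ($A{\left(V,s \right)} = \left(84 + V\right) 2 s = 2 s \left(84 + V\right)$)
$-372040 - A{\left(-276 + 321,- 6 \left(-13 + b\right) \right)} = -372040 - 2 \left(- 6 \left(-13 - 12\right)\right) \left(84 + \left(-276 + 321\right)\right) = -372040 - 2 \left(\left(-6\right) \left(-25\right)\right) \left(84 + 45\right) = -372040 - 2 \cdot 150 \cdot 129 = -372040 - 38700 = -410740$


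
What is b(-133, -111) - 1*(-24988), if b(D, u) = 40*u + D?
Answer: 20415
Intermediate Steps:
b(D, u) = D + 40*u
b(-133, -111) - 1*(-24988) = (-133 + 40*(-111)) - 1*(-24988) = (-133 - 4440) + 24988 = -4573 + 24988 = 20415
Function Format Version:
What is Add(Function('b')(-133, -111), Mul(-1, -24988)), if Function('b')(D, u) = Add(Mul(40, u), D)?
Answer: 20415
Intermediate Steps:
Function('b')(D, u) = Add(D, Mul(40, u))
Add(Function('b')(-133, -111), Mul(-1, -24988)) = Add(Add(-133, Mul(40, -111)), Mul(-1, -24988)) = Add(Add(-133, -4440), 24988) = Add(-4573, 24988) = 20415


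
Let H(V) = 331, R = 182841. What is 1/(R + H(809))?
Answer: 1/183172 ≈ 5.4593e-6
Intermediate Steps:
1/(R + H(809)) = 1/(182841 + 331) = 1/183172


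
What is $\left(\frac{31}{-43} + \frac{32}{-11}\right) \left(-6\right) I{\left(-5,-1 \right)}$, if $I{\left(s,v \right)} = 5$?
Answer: $\frac{51510}{473} \approx 108.9$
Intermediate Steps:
$\left(\frac{31}{-43} + \frac{32}{-11}\right) \left(-6\right) I{\left(-5,-1 \right)} = \left(\frac{31}{-43} + \frac{32}{-11}\right) \left(-6\right) 5 = \left(31 \left(- \frac{1}{43}\right) + 32 \left(- \frac{1}{11}\right)\right) \left(-6\right) 5 = \left(- \frac{31}{43} - \frac{32}{11}\right) \left(-6\right) 5 = \left(- \frac{1717}{473}\right) \left(-6\right) 5 = \frac{10302}{473} \cdot 5 = \frac{51510}{473}$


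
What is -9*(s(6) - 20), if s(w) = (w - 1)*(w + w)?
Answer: -360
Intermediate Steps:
s(w) = 2*w*(-1 + w) (s(w) = (-1 + w)*(2*w) = 2*w*(-1 + w))
-9*(s(6) - 20) = -9*(2*6*(-1 + 6) - 20) = -9*(2*6*5 - 20) = -9*(60 - 20) = -9*40 = -360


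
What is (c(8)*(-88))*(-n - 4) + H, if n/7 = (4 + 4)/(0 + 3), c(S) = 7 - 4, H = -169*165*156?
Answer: -4344076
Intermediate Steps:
H = -4350060 (H = -27885*156 = -4350060)
c(S) = 3
n = 56/3 (n = 7*((4 + 4)/(0 + 3)) = 7*(8/3) = 56/3 ≈ 18.667)
(c(8)*(-88))*(-n - 4) + H = (3*(-88))*(-1*56/3 - 4) - 4350060 = -264*(-56/3 - 4) - 4350060 = -264*(-68/3) - 4350060 = 5984 - 4350060 = -4344076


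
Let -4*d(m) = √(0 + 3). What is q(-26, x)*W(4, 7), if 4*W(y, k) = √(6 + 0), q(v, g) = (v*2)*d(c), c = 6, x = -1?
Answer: 39*√2/4 ≈ 13.789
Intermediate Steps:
d(m) = -√3/4 (d(m) = -√(0 + 3)/4 = -√3/4)
q(v, g) = -v*√3/2 (q(v, g) = (v*2)*(-√3/4) = (2*v)*(-√3/4) = -v*√3/2)
W(y, k) = √6/4 (W(y, k) = √(6 + 0)/4 = √6/4)
q(-26, x)*W(4, 7) = (-½*(-26)*√3)*(√6/4) = (13*√3)*(√6/4) = 39*√2/4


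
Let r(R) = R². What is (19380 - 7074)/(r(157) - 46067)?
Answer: -6153/10709 ≈ -0.57456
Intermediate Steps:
(19380 - 7074)/(r(157) - 46067) = (19380 - 7074)/(157² - 46067) = 12306/(24649 - 46067) = 12306/(-21418) = 12306*(-1/21418) = -6153/10709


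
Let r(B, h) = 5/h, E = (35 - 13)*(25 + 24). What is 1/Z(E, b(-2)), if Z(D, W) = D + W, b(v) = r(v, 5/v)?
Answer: 1/1076 ≈ 0.00092937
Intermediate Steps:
E = 1078 (E = 22*49 = 1078)
b(v) = v (b(v) = 5/((5/v)) = 5*(v/5) = v)
1/Z(E, b(-2)) = 1/(1078 - 2) = 1/1076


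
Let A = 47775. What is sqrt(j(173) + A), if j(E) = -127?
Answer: 4*sqrt(2978) ≈ 218.28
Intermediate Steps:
sqrt(j(173) + A) = sqrt(-127 + 47775) = sqrt(47648) = 4*sqrt(2978)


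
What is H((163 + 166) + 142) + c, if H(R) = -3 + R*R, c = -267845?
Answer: -46007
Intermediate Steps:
H(R) = -3 + R**2
H((163 + 166) + 142) + c = (-3 + ((163 + 166) + 142)**2) - 267845 = (-3 + (329 + 142)**2) - 267845 = (-3 + 471**2) - 267845 = (-3 + 221841) - 267845 = 221838 - 267845 = -46007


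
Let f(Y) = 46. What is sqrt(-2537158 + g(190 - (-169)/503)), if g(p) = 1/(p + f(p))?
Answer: I*sqrt(35854459999576251)/118877 ≈ 1592.8*I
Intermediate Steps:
g(p) = 1/(46 + p) (g(p) = 1/(p + 46) = 1/(46 + p))
sqrt(-2537158 + g(190 - (-169)/503)) = sqrt(-2537158 + 1/(46 + (190 - (-169)/503))) = sqrt(-2537158 + 1/(46 + (190 - 1*(-169/503)))) = sqrt(-2537158 + 1/(46 + (190 + 169/503))) = sqrt(-2537158 + 1/(46 + 95739/503)) = sqrt(-2537158 + 1/(118877/503)) = sqrt(-2537158 + 503/118877) = sqrt(-301609731063/118877) = I*sqrt(35854459999576251)/118877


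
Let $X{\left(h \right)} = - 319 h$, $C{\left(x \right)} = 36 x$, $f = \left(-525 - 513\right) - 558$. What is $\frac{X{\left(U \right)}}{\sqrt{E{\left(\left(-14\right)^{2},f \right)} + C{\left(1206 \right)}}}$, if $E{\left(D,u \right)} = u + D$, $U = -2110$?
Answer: $\frac{336545 \sqrt{2626}}{5252} \approx 3283.7$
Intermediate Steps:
$f = -1596$ ($f = -1038 - 558 = -1596$)
$E{\left(D,u \right)} = D + u$
$\frac{X{\left(U \right)}}{\sqrt{E{\left(\left(-14\right)^{2},f \right)} + C{\left(1206 \right)}}} = \frac{\left(-319\right) \left(-2110\right)}{\sqrt{\left(\left(-14\right)^{2} - 1596\right) + 36 \cdot 1206}} = \frac{673090}{\sqrt{\left(196 - 1596\right) + 43416}} = \frac{673090}{\sqrt{-1400 + 43416}} = \frac{673090}{\sqrt{42016}} = \frac{673090}{4 \sqrt{2626}} = 673090 \frac{\sqrt{2626}}{10504} = \frac{336545 \sqrt{2626}}{5252}$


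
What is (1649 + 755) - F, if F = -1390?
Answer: 3794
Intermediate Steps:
(1649 + 755) - F = (1649 + 755) - 1*(-1390) = 2404 + 1390 = 3794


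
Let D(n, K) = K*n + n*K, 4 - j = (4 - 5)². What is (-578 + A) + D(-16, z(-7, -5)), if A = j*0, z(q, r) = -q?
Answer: -802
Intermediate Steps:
j = 3 (j = 4 - (4 - 5)² = 4 - 1*(-1)² = 4 - 1*1 = 4 - 1 = 3)
D(n, K) = 2*K*n (D(n, K) = K*n + K*n = 2*K*n)
A = 0 (A = 3*0 = 0)
(-578 + A) + D(-16, z(-7, -5)) = (-578 + 0) + 2*(-1*(-7))*(-16) = -578 + 2*7*(-16) = -578 - 224 = -802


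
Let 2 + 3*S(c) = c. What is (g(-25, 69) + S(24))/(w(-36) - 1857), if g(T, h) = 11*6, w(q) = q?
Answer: -220/5679 ≈ -0.038739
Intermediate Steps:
S(c) = -2/3 + c/3
g(T, h) = 66
(g(-25, 69) + S(24))/(w(-36) - 1857) = (66 + (-2/3 + (1/3)*24))/(-36 - 1857) = (66 + (-2/3 + 8))/(-1893) = (66 + 22/3)*(-1/1893) = (220/3)*(-1/1893) = -220/5679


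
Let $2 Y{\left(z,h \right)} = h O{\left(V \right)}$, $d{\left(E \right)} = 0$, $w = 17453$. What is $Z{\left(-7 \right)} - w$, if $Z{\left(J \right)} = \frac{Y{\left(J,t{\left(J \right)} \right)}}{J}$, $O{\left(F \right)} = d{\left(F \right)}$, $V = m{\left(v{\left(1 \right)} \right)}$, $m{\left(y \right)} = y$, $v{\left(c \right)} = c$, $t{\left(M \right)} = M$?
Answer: $-17453$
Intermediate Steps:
$V = 1$
$O{\left(F \right)} = 0$
$Y{\left(z,h \right)} = 0$ ($Y{\left(z,h \right)} = \frac{h 0}{2} = \frac{1}{2} \cdot 0 = 0$)
$Z{\left(J \right)} = 0$ ($Z{\left(J \right)} = \frac{0}{J} = 0$)
$Z{\left(-7 \right)} - w = 0 - 17453 = -17453$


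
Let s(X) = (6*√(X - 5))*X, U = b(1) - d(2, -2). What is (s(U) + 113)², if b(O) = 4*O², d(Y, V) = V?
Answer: 22201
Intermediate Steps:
U = 6 (U = 4*1² - 1*(-2) = 4*1 + 2 = 4 + 2 = 6)
s(X) = 6*X*√(-5 + X) (s(X) = (6*√(-5 + X))*X = 6*X*√(-5 + X))
(s(U) + 113)² = (6*6*√(-5 + 6) + 113)² = (6*6*√1 + 113)² = (6*6*1 + 113)² = (36 + 113)² = 149² = 22201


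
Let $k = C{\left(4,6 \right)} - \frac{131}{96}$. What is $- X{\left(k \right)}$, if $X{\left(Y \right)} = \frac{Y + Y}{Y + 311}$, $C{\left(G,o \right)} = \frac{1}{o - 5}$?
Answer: $\frac{70}{29821} \approx 0.0023473$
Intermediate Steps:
$C{\left(G,o \right)} = \frac{1}{-5 + o}$
$k = - \frac{35}{96}$ ($k = \frac{1}{-5 + 6} - \frac{131}{96} = 1^{-1} - \frac{131}{96} = 1 - \frac{131}{96} = - \frac{35}{96} \approx -0.36458$)
$X{\left(Y \right)} = \frac{2 Y}{311 + Y}$
$- X{\left(k \right)} = - \frac{2 \left(-35\right)}{96 \left(311 - \frac{35}{96}\right)} = - \frac{2 \left(-35\right)}{96 \cdot \frac{29821}{96}} = - \frac{2 \left(-35\right) 96}{96 \cdot 29821} = \left(-1\right) \left(- \frac{70}{29821}\right) = \frac{70}{29821}$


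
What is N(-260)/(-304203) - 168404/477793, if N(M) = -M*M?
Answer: -18930195212/145346063979 ≈ -0.13024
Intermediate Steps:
N(M) = -M**2
N(-260)/(-304203) - 168404/477793 = -1*(-260)**2/(-304203) - 168404/477793 = -1*67600*(-1/304203) - 168404*1/477793 = -67600*(-1/304203) - 168404/477793 = 67600/304203 - 168404/477793 = -18930195212/145346063979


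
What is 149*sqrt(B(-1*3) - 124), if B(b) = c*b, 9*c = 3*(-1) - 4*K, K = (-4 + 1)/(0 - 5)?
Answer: 149*I*sqrt(3055)/5 ≈ 1647.1*I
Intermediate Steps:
K = 3/5 (K = -3/(-5) = -3*(-1/5) = 3/5 ≈ 0.60000)
c = -3/5 (c = (3*(-1) - 4*3/5)/9 = (-3 - 12/5)/9 = (1/9)*(-27/5) = -3/5 ≈ -0.60000)
B(b) = -3*b/5
149*sqrt(B(-1*3) - 124) = 149*sqrt(-(-3)*3/5 - 124) = 149*sqrt(-3/5*(-3) - 124) = 149*sqrt(9/5 - 124) = 149*sqrt(-611/5) = 149*(I*sqrt(3055)/5) = 149*I*sqrt(3055)/5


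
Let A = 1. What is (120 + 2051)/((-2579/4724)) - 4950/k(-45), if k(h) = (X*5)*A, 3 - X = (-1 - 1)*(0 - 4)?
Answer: -9745162/2579 ≈ -3778.7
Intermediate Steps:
X = -5 (X = 3 - (-1 - 1)*(0 - 4) = 3 - (-2)*(-4) = 3 - 1*8 = 3 - 8 = -5)
k(h) = -25 (k(h) = -5*5*1 = -25*1 = -25)
(120 + 2051)/((-2579/4724)) - 4950/k(-45) = (120 + 2051)/((-2579/4724)) - 4950/(-25) = 2171/((-2579*1/4724)) - 4950*(-1/25) = 2171/(-2579/4724) + 198 = 2171*(-4724/2579) + 198 = -10255804/2579 + 198 = -9745162/2579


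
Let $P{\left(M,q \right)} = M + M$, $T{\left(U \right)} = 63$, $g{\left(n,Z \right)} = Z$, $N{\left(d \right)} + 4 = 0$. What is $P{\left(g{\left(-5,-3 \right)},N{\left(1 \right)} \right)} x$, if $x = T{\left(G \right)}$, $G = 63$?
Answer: $-378$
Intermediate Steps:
$N{\left(d \right)} = -4$ ($N{\left(d \right)} = -4 + 0 = -4$)
$x = 63$
$P{\left(M,q \right)} = 2 M$
$P{\left(g{\left(-5,-3 \right)},N{\left(1 \right)} \right)} x = 2 \left(-3\right) 63 = \left(-6\right) 63 = -378$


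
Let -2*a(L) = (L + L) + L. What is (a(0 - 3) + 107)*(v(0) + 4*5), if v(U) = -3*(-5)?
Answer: 7805/2 ≈ 3902.5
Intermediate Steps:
a(L) = -3*L/2 (a(L) = -((L + L) + L)/2 = -(2*L + L)/2 = -3*L/2)
v(U) = 15
(a(0 - 3) + 107)*(v(0) + 4*5) = (-3*(0 - 3)/2 + 107)*(15 + 4*5) = (-3/2*(-3) + 107)*(15 + 20) = (9/2 + 107)*35 = (223/2)*35 = 7805/2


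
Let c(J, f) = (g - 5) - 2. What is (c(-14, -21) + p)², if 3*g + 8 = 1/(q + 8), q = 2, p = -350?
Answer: 116402521/900 ≈ 1.2934e+5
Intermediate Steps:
g = -79/30 (g = -8/3 + 1/(3*(2 + 8)) = -8/3 + (⅓)/10 = -8/3 + (⅓)*(⅒) = -8/3 + 1/30 = -79/30 ≈ -2.6333)
c(J, f) = -289/30 (c(J, f) = (-79/30 - 5) - 2 = -229/30 - 2 = -289/30)
(c(-14, -21) + p)² = (-289/30 - 350)² = (-10789/30)² = 116402521/900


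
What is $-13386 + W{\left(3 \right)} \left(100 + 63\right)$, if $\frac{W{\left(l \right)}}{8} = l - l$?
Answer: $-13386$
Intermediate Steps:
$W{\left(l \right)} = 0$ ($W{\left(l \right)} = 8 \left(l - l\right) = 8 \cdot 0 = 0$)
$-13386 + W{\left(3 \right)} \left(100 + 63\right) = -13386 + 0 \left(100 + 63\right) = -13386 + 0 \cdot 163 = -13386 + 0 = -13386$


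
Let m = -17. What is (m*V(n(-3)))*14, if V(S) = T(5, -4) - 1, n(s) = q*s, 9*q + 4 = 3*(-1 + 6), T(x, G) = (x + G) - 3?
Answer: 714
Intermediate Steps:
T(x, G) = -3 + G + x (T(x, G) = (G + x) - 3 = -3 + G + x)
q = 11/9 (q = -4/9 + (3*(-1 + 6))/9 = -4/9 + (3*5)/9 = -4/9 + (1/9)*15 = -4/9 + 5/3 = 11/9 ≈ 1.2222)
n(s) = 11*s/9
V(S) = -3 (V(S) = (-3 - 4 + 5) - 1 = -2 - 1 = -3)
(m*V(n(-3)))*14 = -17*(-3)*14 = 51*14 = 714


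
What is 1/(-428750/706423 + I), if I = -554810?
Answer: -706423/391930973380 ≈ -1.8024e-6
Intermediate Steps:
1/(-428750/706423 + I) = 1/(-428750/706423 - 554810) = 1/(-391930973380/706423) = -706423/391930973380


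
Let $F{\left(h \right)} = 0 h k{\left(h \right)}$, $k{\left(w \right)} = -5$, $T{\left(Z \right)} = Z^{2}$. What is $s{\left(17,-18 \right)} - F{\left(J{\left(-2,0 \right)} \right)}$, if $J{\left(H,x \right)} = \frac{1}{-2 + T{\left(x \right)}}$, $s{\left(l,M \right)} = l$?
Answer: $17$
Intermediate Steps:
$J{\left(H,x \right)} = \frac{1}{-2 + x^{2}}$
$F{\left(h \right)} = 0$ ($F{\left(h \right)} = 0 h \left(-5\right) = 0 \left(-5\right) = 0$)
$s{\left(17,-18 \right)} - F{\left(J{\left(-2,0 \right)} \right)} = 17 - 0 = 17 + 0 = 17$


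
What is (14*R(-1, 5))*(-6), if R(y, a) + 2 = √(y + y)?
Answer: 168 - 84*I*√2 ≈ 168.0 - 118.79*I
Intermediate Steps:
R(y, a) = -2 + √2*√y (R(y, a) = -2 + √(y + y) = -2 + √(2*y) = -2 + √2*√y)
(14*R(-1, 5))*(-6) = (14*(-2 + √2*√(-1)))*(-6) = (14*(-2 + √2*I))*(-6) = (14*(-2 + I*√2))*(-6) = (-28 + 14*I*√2)*(-6) = 168 - 84*I*√2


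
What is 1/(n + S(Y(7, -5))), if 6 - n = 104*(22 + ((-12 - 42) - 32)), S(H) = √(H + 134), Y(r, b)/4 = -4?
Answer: 3331/22191063 - √118/44382126 ≈ 0.00014986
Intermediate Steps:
Y(r, b) = -16 (Y(r, b) = 4*(-4) = -16)
S(H) = √(134 + H)
n = 6662 (n = 6 - 104*(22 + ((-12 - 42) - 32)) = 6 - 104*(22 + (-54 - 32)) = 6 - 104*(22 - 86) = 6 - 104*(-64) = 6 - 1*(-6656) = 6 + 6656 = 6662)
1/(n + S(Y(7, -5))) = 1/(6662 + √(134 - 16)) = 1/(6662 + √118)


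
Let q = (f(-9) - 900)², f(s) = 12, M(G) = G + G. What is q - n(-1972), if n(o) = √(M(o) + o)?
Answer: 788544 - 2*I*√1479 ≈ 7.8854e+5 - 76.916*I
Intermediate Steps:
M(G) = 2*G
n(o) = √3*√o (n(o) = √(2*o + o) = √(3*o) = √3*√o)
q = 788544 (q = (12 - 900)² = (-888)² = 788544)
q - n(-1972) = 788544 - √3*√(-1972) = 788544 - √3*2*I*√493 = 788544 - 2*I*√1479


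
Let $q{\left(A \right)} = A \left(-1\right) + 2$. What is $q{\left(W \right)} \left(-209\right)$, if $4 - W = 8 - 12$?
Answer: $1254$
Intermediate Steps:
$W = 8$ ($W = 4 - \left(8 - 12\right) = 4 - -4 = 4 + 4 = 8$)
$q{\left(A \right)} = 2 - A$ ($q{\left(A \right)} = - A + 2 = 2 - A$)
$q{\left(W \right)} \left(-209\right) = \left(2 - 8\right) \left(-209\right) = \left(-6\right) \left(-209\right) = 1254$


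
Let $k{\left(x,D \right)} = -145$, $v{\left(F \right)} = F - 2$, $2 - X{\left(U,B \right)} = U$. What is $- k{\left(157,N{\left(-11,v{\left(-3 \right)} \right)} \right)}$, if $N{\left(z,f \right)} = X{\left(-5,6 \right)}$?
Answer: $145$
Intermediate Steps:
$X{\left(U,B \right)} = 2 - U$
$v{\left(F \right)} = -2 + F$
$N{\left(z,f \right)} = 7$ ($N{\left(z,f \right)} = 2 - -5 = 2 + 5 = 7$)
$- k{\left(157,N{\left(-11,v{\left(-3 \right)} \right)} \right)} = \left(-1\right) \left(-145\right) = 145$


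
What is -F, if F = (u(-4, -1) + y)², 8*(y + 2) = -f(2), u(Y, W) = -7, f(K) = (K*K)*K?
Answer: -100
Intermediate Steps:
f(K) = K³ (f(K) = K²*K = K³)
y = -3 (y = -2 + (-1*2³)/8 = -2 + (-1*8)/8 = -2 + (⅛)*(-8) = -2 - 1 = -3)
F = 100 (F = (-7 - 3)² = (-10)² = 100)
-F = -1*100 = -100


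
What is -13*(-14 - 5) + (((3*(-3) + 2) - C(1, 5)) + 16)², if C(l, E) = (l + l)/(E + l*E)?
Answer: 8111/25 ≈ 324.44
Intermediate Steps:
C(l, E) = 2*l/(E + E*l) (C(l, E) = (2*l)/(E + E*l) = 2*l/(E + E*l))
-13*(-14 - 5) + (((3*(-3) + 2) - C(1, 5)) + 16)² = -13*(-14 - 5) + (((3*(-3) + 2) - 2/(5*(1 + 1))) + 16)² = -13*(-19) + (((-9 + 2) - 2/(5*2)) + 16)² = 247 + ((-7 - 2/(5*2)) + 16)² = 247 + ((-7 - 1*⅕) + 16)² = 247 + ((-7 - ⅕) + 16)² = 247 + (-36/5 + 16)² = 247 + (44/5)² = 247 + 1936/25 = 8111/25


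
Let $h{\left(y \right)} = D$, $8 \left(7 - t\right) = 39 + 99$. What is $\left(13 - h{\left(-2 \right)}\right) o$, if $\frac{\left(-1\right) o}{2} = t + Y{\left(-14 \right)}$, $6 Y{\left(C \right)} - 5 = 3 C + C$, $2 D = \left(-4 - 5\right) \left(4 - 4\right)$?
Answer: $\frac{975}{2} \approx 487.5$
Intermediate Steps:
$D = 0$ ($D = \frac{\left(-4 - 5\right) \left(4 - 4\right)}{2} = \frac{\left(-9\right) 0}{2} = \frac{1}{2} \cdot 0 = 0$)
$Y{\left(C \right)} = \frac{5}{6} + \frac{2 C}{3}$ ($Y{\left(C \right)} = \frac{5}{6} + \frac{3 C + C}{6} = \frac{5}{6} + \frac{4 C}{6} = \frac{5}{6} + \frac{2 C}{3}$)
$t = - \frac{41}{4}$ ($t = 7 - \frac{39 + 99}{8} = 7 - \frac{69}{4} = - \frac{41}{4} \approx -10.25$)
$h{\left(y \right)} = 0$
$o = \frac{75}{2}$ ($o = - 2 \left(- \frac{41}{4} + \left(\frac{5}{6} + \frac{2}{3} \left(-14\right)\right)\right) = - 2 \left(- \frac{41}{4} + \left(\frac{5}{6} - \frac{28}{3}\right)\right) = - 2 \left(- \frac{41}{4} - \frac{17}{2}\right) = \left(-2\right) \left(- \frac{75}{4}\right) = \frac{75}{2} \approx 37.5$)
$\left(13 - h{\left(-2 \right)}\right) o = \left(13 - 0\right) \frac{75}{2} = \left(13 + 0\right) \frac{75}{2} = 13 \cdot \frac{75}{2} = \frac{975}{2}$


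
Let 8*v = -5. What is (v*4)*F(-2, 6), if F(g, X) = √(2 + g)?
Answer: 0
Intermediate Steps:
v = -5/8 (v = (⅛)*(-5) = -5/8 ≈ -0.62500)
(v*4)*F(-2, 6) = (-5/8*4)*√(2 - 2) = -5*√0/2 = -5/2*0 = 0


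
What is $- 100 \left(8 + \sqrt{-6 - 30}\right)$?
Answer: $-800 - 600 i \approx -800.0 - 600.0 i$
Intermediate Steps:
$- 100 \left(8 + \sqrt{-6 - 30}\right) = - 100 \left(8 + \sqrt{-36}\right) = - 100 \left(8 + 6 i\right) = -800 - 600 i$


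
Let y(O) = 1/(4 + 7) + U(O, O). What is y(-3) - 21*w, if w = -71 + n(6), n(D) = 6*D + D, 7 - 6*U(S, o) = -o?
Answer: 20122/33 ≈ 609.76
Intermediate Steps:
U(S, o) = 7/6 + o/6 (U(S, o) = 7/6 - (-1)*o/6 = 7/6 + o/6)
n(D) = 7*D
y(O) = 83/66 + O/6 (y(O) = 1/(4 + 7) + (7/6 + O/6) = 1/11 + (7/6 + O/6) = 83/66 + O/6)
w = -29 (w = -71 + 7*6 = -71 + 42 = -29)
y(-3) - 21*w = (83/66 + (⅙)*(-3)) - 21*(-29) = (83/66 - ½) + 609 = 25/33 + 609 = 20122/33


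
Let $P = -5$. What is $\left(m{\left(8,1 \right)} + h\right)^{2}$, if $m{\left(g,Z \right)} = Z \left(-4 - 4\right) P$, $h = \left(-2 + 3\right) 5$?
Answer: $2025$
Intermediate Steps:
$h = 5$ ($h = 1 \cdot 5 = 5$)
$m{\left(g,Z \right)} = 40 Z$ ($m{\left(g,Z \right)} = Z \left(-4 - 4\right) \left(-5\right) = Z \left(-8\right) \left(-5\right) = - 8 Z \left(-5\right) = 40 Z$)
$\left(m{\left(8,1 \right)} + h\right)^{2} = \left(40 \cdot 1 + 5\right)^{2} = \left(40 + 5\right)^{2} = 45^{2} = 2025$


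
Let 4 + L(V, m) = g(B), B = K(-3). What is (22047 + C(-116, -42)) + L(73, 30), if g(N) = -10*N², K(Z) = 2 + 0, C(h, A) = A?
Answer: 21961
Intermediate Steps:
K(Z) = 2
B = 2
L(V, m) = -44 (L(V, m) = -4 - 10*2² = -4 - 10*4 = -4 - 40 = -44)
(22047 + C(-116, -42)) + L(73, 30) = (22047 - 42) - 44 = 22005 - 44 = 21961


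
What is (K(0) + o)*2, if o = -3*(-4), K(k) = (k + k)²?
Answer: 24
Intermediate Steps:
K(k) = 4*k² (K(k) = (2*k)² = 4*k²)
o = 12
(K(0) + o)*2 = (4*0² + 12)*2 = (4*0 + 12)*2 = (0 + 12)*2 = 12*2 = 24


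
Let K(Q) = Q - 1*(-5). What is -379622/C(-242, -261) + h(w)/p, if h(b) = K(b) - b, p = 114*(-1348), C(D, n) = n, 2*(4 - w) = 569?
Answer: 19445756893/13369464 ≈ 1454.5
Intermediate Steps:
w = -561/2 (w = 4 - ½*569 = 4 - 569/2 = -561/2 ≈ -280.50)
p = -153672
K(Q) = 5 + Q (K(Q) = Q + 5 = 5 + Q)
h(b) = 5 (h(b) = (5 + b) - b = 5)
-379622/C(-242, -261) + h(w)/p = -379622/(-261) + 5/(-153672) = -379622*(-1/261) + 5*(-1/153672) = 379622/261 - 5/153672 = 19445756893/13369464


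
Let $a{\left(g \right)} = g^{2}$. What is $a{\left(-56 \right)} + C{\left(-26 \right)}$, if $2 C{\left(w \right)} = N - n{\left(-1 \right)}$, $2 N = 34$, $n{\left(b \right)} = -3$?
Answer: $3146$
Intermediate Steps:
$N = 17$ ($N = \frac{1}{2} \cdot 34 = 17$)
$C{\left(w \right)} = 10$ ($C{\left(w \right)} = \frac{17 - -3}{2} = \frac{17 + 3}{2} = \frac{1}{2} \cdot 20 = 10$)
$a{\left(-56 \right)} + C{\left(-26 \right)} = \left(-56\right)^{2} + 10 = 3136 + 10 = 3146$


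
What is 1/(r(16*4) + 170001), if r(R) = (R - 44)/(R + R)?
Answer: 32/5440037 ≈ 5.8823e-6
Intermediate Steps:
r(R) = (-44 + R)/(2*R) (r(R) = (-44 + R)/((2*R)) = (-44 + R)*(1/(2*R)) = (-44 + R)/(2*R))
1/(r(16*4) + 170001) = 1/((-44 + 16*4)/(2*((16*4))) + 170001) = 1/((½)*(-44 + 64)/64 + 170001) = 1/((½)*(1/64)*20 + 170001) = 1/(5/32 + 170001) = 1/(5440037/32) = 32/5440037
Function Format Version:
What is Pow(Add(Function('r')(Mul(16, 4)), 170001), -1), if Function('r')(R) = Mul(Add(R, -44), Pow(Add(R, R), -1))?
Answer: Rational(32, 5440037) ≈ 5.8823e-6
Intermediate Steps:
Function('r')(R) = Mul(Rational(1, 2), Pow(R, -1), Add(-44, R)) (Function('r')(R) = Mul(Add(-44, R), Pow(Mul(2, R), -1)) = Mul(Add(-44, R), Mul(Rational(1, 2), Pow(R, -1))) = Mul(Rational(1, 2), Pow(R, -1), Add(-44, R)))
Pow(Add(Function('r')(Mul(16, 4)), 170001), -1) = Pow(Add(Mul(Rational(1, 2), Pow(Mul(16, 4), -1), Add(-44, Mul(16, 4))), 170001), -1) = Pow(Add(Mul(Rational(1, 2), Pow(64, -1), Add(-44, 64)), 170001), -1) = Pow(Add(Mul(Rational(1, 2), Rational(1, 64), 20), 170001), -1) = Pow(Add(Rational(5, 32), 170001), -1) = Pow(Rational(5440037, 32), -1) = Rational(32, 5440037)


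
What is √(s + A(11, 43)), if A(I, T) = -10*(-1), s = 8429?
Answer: √8439 ≈ 91.864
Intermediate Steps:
A(I, T) = 10
√(s + A(11, 43)) = √(8429 + 10) = √8439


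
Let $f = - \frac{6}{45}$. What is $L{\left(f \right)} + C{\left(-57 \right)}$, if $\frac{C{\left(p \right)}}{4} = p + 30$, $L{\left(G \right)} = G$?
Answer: $- \frac{1622}{15} \approx -108.13$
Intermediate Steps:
$f = - \frac{2}{15}$ ($f = \left(-6\right) \frac{1}{45} = - \frac{2}{15} \approx -0.13333$)
$C{\left(p \right)} = 120 + 4 p$ ($C{\left(p \right)} = 4 \left(p + 30\right) = 4 \left(30 + p\right) = 120 + 4 p$)
$L{\left(f \right)} + C{\left(-57 \right)} = - \frac{2}{15} + \left(120 + 4 \left(-57\right)\right) = - \frac{2}{15} + \left(120 - 228\right) = - \frac{2}{15} - 108 = - \frac{1622}{15}$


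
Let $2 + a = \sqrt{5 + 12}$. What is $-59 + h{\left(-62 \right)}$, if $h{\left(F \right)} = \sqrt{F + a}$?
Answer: $-59 + i \sqrt{64 - \sqrt{17}} \approx -59.0 + 7.738 i$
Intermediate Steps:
$a = -2 + \sqrt{17}$ ($a = -2 + \sqrt{5 + 12} = -2 + \sqrt{17} \approx 2.1231$)
$h{\left(F \right)} = \sqrt{-2 + F + \sqrt{17}}$ ($h{\left(F \right)} = \sqrt{F - \left(2 - \sqrt{17}\right)} = \sqrt{-2 + F + \sqrt{17}}$)
$-59 + h{\left(-62 \right)} = -59 + \sqrt{-2 - 62 + \sqrt{17}} = -59 + \sqrt{-64 + \sqrt{17}}$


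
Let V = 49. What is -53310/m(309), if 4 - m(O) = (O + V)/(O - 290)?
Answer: 168815/47 ≈ 3591.8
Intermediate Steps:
m(O) = 4 - (49 + O)/(-290 + O) (m(O) = 4 - (O + 49)/(O - 290) = 4 - (49 + O)/(-290 + O))
-53310/m(309) = -53310*(-290 + 309)/(3*(-403 + 309)) = -53310/(3*(-94)/19) = -53310/(3*(1/19)*(-94)) = -53310/(-282/19) = -53310*(-19/282) = 168815/47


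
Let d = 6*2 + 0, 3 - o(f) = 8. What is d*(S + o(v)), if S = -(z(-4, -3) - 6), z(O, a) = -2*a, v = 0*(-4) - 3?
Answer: -60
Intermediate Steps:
v = -3 (v = 0 - 3 = -3)
o(f) = -5 (o(f) = 3 - 1*8 = 3 - 8 = -5)
d = 12 (d = 12 + 0 = 12)
S = 0 (S = -(-2*(-3) - 6) = -(6 - 6) = -1*0 = 0)
d*(S + o(v)) = 12*(0 - 5) = 12*(-5) = -60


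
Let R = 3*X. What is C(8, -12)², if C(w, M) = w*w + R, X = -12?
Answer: 784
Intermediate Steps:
R = -36 (R = 3*(-12) = -36)
C(w, M) = -36 + w² (C(w, M) = w*w - 36 = w² - 36 = -36 + w²)
C(8, -12)² = (-36 + 8²)² = (-36 + 64)² = 28² = 784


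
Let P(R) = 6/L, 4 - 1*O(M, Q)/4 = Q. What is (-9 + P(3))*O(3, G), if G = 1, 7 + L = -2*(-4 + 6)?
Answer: -1260/11 ≈ -114.55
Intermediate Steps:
L = -11 (L = -7 - 2*(-4 + 6) = -7 - 2*2 = -7 - 4 = -11)
O(M, Q) = 16 - 4*Q
P(R) = -6/11 (P(R) = 6/(-11) = 6*(-1/11) = -6/11)
(-9 + P(3))*O(3, G) = (-9 - 6/11)*(16 - 4*1) = -105*(16 - 4)/11 = -105/11*12 = -1260/11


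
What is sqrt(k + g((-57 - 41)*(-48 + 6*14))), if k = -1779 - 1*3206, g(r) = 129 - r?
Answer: 4*I*sqrt(83) ≈ 36.442*I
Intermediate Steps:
k = -4985 (k = -1779 - 3206 = -4985)
sqrt(k + g((-57 - 41)*(-48 + 6*14))) = sqrt(-4985 + (129 - (-57 - 41)*(-48 + 6*14))) = sqrt(-4985 + (129 - (-98)*(-48 + 84))) = sqrt(-4985 + (129 - (-98)*36)) = sqrt(-4985 + (129 - 1*(-3528))) = sqrt(-4985 + (129 + 3528)) = sqrt(-4985 + 3657) = sqrt(-1328) = 4*I*sqrt(83)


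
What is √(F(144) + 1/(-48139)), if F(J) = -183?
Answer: I*√801658858/2093 ≈ 13.528*I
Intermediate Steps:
√(F(144) + 1/(-48139)) = √(-183 + 1/(-48139)) = √(-183 - 1/48139) = √(-8809438/48139) = I*√801658858/2093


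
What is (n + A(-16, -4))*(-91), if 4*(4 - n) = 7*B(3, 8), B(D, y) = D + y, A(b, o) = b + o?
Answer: 12831/4 ≈ 3207.8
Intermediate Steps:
n = -61/4 (n = 4 - 7*(3 + 8)/4 = 4 - 7*11/4 = 4 - ¼*77 = 4 - 77/4 = -61/4 ≈ -15.250)
(n + A(-16, -4))*(-91) = (-61/4 + (-16 - 4))*(-91) = (-61/4 - 20)*(-91) = -141/4*(-91) = 12831/4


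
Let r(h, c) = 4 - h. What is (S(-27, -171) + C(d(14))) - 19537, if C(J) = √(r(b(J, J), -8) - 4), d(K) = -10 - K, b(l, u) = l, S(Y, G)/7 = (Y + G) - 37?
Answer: -21182 + 2*√6 ≈ -21177.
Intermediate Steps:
S(Y, G) = -259 + 7*G + 7*Y (S(Y, G) = 7*((Y + G) - 37) = 7*((G + Y) - 37) = 7*(-37 + G + Y) = -259 + 7*G + 7*Y)
C(J) = √(-J) (C(J) = √((4 - J) - 4) = √(-J))
(S(-27, -171) + C(d(14))) - 19537 = ((-259 + 7*(-171) + 7*(-27)) + √(-(-10 - 1*14))) - 19537 = ((-259 - 1197 - 189) + √(-(-10 - 14))) - 19537 = (-1645 + √(-1*(-24))) - 19537 = (-1645 + √24) - 19537 = (-1645 + 2*√6) - 19537 = -21182 + 2*√6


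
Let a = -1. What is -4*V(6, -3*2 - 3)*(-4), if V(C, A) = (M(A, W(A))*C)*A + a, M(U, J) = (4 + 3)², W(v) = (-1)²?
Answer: -42352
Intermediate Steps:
W(v) = 1
M(U, J) = 49 (M(U, J) = 7² = 49)
V(C, A) = -1 + 49*A*C (V(C, A) = (49*C)*A - 1 = 49*A*C - 1 = -1 + 49*A*C)
-4*V(6, -3*2 - 3)*(-4) = -4*(-1 + 49*(-3*2 - 3)*6)*(-4) = -4*(-1 + 49*(-6 - 3)*6)*(-4) = -4*(-1 + 49*(-9)*6)*(-4) = -4*(-1 - 2646)*(-4) = -4*(-2647)*(-4) = 10588*(-4) = -42352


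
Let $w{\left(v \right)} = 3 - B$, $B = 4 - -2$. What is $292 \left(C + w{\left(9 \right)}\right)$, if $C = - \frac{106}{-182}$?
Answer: $- \frac{64240}{91} \approx -705.93$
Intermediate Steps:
$B = 6$ ($B = 4 + 2 = 6$)
$w{\left(v \right)} = -3$ ($w{\left(v \right)} = 3 - 6 = -3$)
$C = \frac{53}{91}$ ($C = \left(-106\right) \left(- \frac{1}{182}\right) = \frac{53}{91} \approx 0.58242$)
$292 \left(C + w{\left(9 \right)}\right) = 292 \left(\frac{53}{91} - 3\right) = 292 \left(- \frac{220}{91}\right) = - \frac{64240}{91}$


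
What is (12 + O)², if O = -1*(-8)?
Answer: 400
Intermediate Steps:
O = 8
(12 + O)² = (12 + 8)² = 20² = 400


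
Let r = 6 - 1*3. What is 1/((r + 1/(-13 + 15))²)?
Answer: 4/49 ≈ 0.081633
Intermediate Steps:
r = 3 (r = 6 - 3 = 3)
1/((r + 1/(-13 + 15))²) = 1/((3 + 1/(-13 + 15))²) = 1/((3 + 1/2)²) = 1/((3 + ½)²) = 1/((7/2)²) = 1/(49/4) = 4/49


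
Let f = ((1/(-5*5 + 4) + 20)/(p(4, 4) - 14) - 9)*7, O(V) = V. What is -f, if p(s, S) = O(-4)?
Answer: 3821/54 ≈ 70.759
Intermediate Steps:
p(s, S) = -4
f = -3821/54 (f = ((1/(-5*5 + 4) + 20)/(-4 - 14) - 9)*7 = ((1/(-25 + 4) + 20)/(-18) - 9)*7 = ((1/(-21) + 20)*(-1/18) - 9)*7 = ((-1/21 + 20)*(-1/18) - 9)*7 = ((419/21)*(-1/18) - 9)*7 = (-419/378 - 9)*7 = -3821/378*7 = -3821/54 ≈ -70.759)
-f = -1*(-3821/54) = 3821/54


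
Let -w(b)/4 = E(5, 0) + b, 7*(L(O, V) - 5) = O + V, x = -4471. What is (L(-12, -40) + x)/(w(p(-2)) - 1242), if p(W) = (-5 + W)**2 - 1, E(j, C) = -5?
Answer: 15657/4949 ≈ 3.1637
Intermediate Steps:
L(O, V) = 5 + O/7 + V/7 (L(O, V) = 5 + (O + V)/7 = 5 + (O/7 + V/7) = 5 + O/7 + V/7)
p(W) = -1 + (-5 + W)**2
w(b) = 20 - 4*b (w(b) = -4*(-5 + b) = 20 - 4*b)
(L(-12, -40) + x)/(w(p(-2)) - 1242) = ((5 + (1/7)*(-12) + (1/7)*(-40)) - 4471)/((20 - 4*(-1 + (-5 - 2)**2)) - 1242) = ((5 - 12/7 - 40/7) - 4471)/((20 - 4*(-1 + (-7)**2)) - 1242) = (-17/7 - 4471)/((20 - 4*(-1 + 49)) - 1242) = -31314/(7*((20 - 4*48) - 1242)) = -31314/(7*((20 - 192) - 1242)) = -31314/(7*(-172 - 1242)) = -31314/7/(-1414) = -31314/7*(-1/1414) = 15657/4949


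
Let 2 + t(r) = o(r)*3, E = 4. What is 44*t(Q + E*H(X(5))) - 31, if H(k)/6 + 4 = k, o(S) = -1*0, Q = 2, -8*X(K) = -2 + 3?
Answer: -119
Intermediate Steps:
X(K) = -⅛ (X(K) = -(-2 + 3)/8 = -⅛*1 = -⅛)
o(S) = 0
H(k) = -24 + 6*k
t(r) = -2 (t(r) = -2 + 0*3 = -2 + 0 = -2)
44*t(Q + E*H(X(5))) - 31 = 44*(-2) - 31 = -88 - 31 = -119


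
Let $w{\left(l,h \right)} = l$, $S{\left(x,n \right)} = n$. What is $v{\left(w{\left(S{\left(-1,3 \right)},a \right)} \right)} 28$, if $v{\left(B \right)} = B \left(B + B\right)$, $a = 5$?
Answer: $504$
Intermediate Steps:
$v{\left(B \right)} = 2 B^{2}$ ($v{\left(B \right)} = B 2 B = 2 B^{2}$)
$v{\left(w{\left(S{\left(-1,3 \right)},a \right)} \right)} 28 = 2 \cdot 3^{2} \cdot 28 = 2 \cdot 9 \cdot 28 = 18 \cdot 28 = 504$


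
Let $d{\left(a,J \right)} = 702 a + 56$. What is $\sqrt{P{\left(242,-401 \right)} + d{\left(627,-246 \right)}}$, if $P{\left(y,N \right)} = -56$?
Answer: $9 \sqrt{5434} \approx 663.44$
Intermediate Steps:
$d{\left(a,J \right)} = 56 + 702 a$
$\sqrt{P{\left(242,-401 \right)} + d{\left(627,-246 \right)}} = \sqrt{-56 + \left(56 + 702 \cdot 627\right)} = \sqrt{-56 + \left(56 + 440154\right)} = \sqrt{-56 + 440210} = \sqrt{440154} = 9 \sqrt{5434}$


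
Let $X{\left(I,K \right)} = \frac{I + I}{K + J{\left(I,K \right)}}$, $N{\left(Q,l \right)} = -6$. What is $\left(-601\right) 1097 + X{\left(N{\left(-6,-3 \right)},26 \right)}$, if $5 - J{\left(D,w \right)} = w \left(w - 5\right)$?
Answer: $- \frac{339537943}{515} \approx -6.593 \cdot 10^{5}$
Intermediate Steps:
$J{\left(D,w \right)} = 5 - w \left(-5 + w\right)$ ($J{\left(D,w \right)} = 5 - w \left(w - 5\right) = 5 - w \left(-5 + w\right)$)
$X{\left(I,K \right)} = \frac{2 I}{5 - K^{2} + 6 K}$ ($X{\left(I,K \right)} = \frac{I + I}{K + \left(5 - K^{2} + 5 K\right)} = \frac{2 I}{5 - K^{2} + 6 K}$)
$\left(-601\right) 1097 + X{\left(N{\left(-6,-3 \right)},26 \right)} = \left(-601\right) 1097 + 2 \left(-6\right) \frac{1}{5 - 26^{2} + 6 \cdot 26} = -659297 + 2 \left(-6\right) \frac{1}{5 - 676 + 156} = -659297 + 2 \left(-6\right) \frac{1}{-515} = -659297 + 2 \left(-6\right) \left(- \frac{1}{515}\right) = -659297 + \frac{12}{515} = - \frac{339537943}{515}$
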